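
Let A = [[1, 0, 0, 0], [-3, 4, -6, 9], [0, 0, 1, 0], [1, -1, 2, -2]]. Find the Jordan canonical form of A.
J = [[1, 1, 0, 0], [0, 1, 0, 0], [0, 0, 1, 0], [0, 0, 0, 1]]

The characteristic polynomial is det(xI - A) = (x - 1)^4, so the eigenvalues are 1 (algebraic multiplicity 4).

For λ = 1: rank(A - I) = 1, rank((A - I)^2) = 0. The eigenspace has dimension 4 - 1 = 3, so there are 3 Jordan blocks; the rank sequence gives block sizes [2, 1, 1].

Assembling the blocks gives the Jordan form J above.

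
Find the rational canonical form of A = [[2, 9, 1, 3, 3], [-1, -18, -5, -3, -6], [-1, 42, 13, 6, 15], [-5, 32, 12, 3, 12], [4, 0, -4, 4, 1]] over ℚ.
The invariant factors of A (the non-unit diagonal entries of the Smith normal form of xI - A over ℚ[x]) are x^2 + 3, (x - 1)(x^2 + 3), each dividing the next. The characteristic polynomial is their product, (x - 1)(x^2 + 3)^2.

The rational canonical form is the block-diagonal matrix of companion matrices C(f_i):
R = [[0, -3, 0, 0, 0], [1, 0, 0, 0, 0], [0, 0, 0, 0, 3], [0, 0, 1, 0, -3], [0, 0, 0, 1, 1]].

Note the characteristic polynomial does not split into linear factors over ℚ, so A has no Jordan form over ℚ; the rational canonical form exists over any field.

R = [[0, -3, 0, 0, 0], [1, 0, 0, 0, 0], [0, 0, 0, 0, 3], [0, 0, 1, 0, -3], [0, 0, 0, 1, 1]]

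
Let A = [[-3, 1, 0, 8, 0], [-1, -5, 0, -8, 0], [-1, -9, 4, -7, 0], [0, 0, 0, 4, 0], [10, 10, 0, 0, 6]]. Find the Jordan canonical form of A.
J = [[-4, 1, 0, 0, 0], [0, -4, 0, 0, 0], [0, 0, 4, 1, 0], [0, 0, 0, 4, 0], [0, 0, 0, 0, 6]]

The characteristic polynomial is det(xI - A) = (x - 6)(x - 4)^2(x + 4)^2, so the eigenvalues are -4 (algebraic multiplicity 2), 4 (algebraic multiplicity 2), 6 (algebraic multiplicity 1).

For λ = -4: rank(A + 4I) = 4, rank((A + 4I)^2) = 3. The eigenspace has dimension 5 - 4 = 1, so there is 1 Jordan block; the rank sequence gives block sizes [2].

For λ = 4: rank(A - 4I) = 4, rank((A - 4I)^2) = 3. The eigenspace has dimension 5 - 4 = 1, so there is 1 Jordan block; the rank sequence gives block sizes [2].

For λ = 6: algebraic multiplicity 1 gives one 1×1 block.

Assembling the blocks gives the Jordan form J above.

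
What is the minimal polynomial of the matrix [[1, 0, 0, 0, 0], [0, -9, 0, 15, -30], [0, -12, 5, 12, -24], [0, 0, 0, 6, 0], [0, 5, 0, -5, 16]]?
m_A(x) = (x - 6)(x - 5)(x - 1)

The characteristic polynomial factors as (x - 6)^2(x - 5)(x - 1)^2. The minimal polynomial is ∏(x - λ)^{k_λ} where k_λ is the size of the largest Jordan block at λ.

For λ = 1: rank(A - I) = 3, and the largest Jordan block has size 1 (the smallest k with rank((A - I)^k) = rank((A - I)^(k+1))).
For λ = 5: rank(A - 5I) = 4, and the largest Jordan block has size 1 (the smallest k with rank((A - 5I)^k) = rank((A - 5I)^(k+1))).
For λ = 6: rank(A - 6I) = 3, and the largest Jordan block has size 1 (the smallest k with rank((A - 6I)^k) = rank((A - 6I)^(k+1))).

So m_A(x) = (x - 6)(x - 5)(x - 1).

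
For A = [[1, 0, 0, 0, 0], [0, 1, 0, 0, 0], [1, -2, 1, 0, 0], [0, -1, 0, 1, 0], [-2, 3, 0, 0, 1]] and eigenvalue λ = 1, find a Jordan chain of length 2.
v_1 = [[0, 1, 0, 2, 1]]^T, v_2 = [[0, 0, -2, -1, 3]]^T

We seek v_1 ∈ ker((A - I)^2) \ ker(A - I), then set v_{i+1} = (A - I) v_i.

One such chain is v_1 = [[0, 1, 0, 2, 1]]^T, v_2 = [[0, 0, -2, -1, 3]]^T. Check: (A - I) v_2 = [[0, 0, 0, 0, 0]]^T = 0.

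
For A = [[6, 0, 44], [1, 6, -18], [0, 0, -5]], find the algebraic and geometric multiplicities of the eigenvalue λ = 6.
The characteristic polynomial is (x - 6)^2(x + 5), so the factor x - 6 appears with exponent 2: the algebraic multiplicity is 2.

rank(A - 6I) = 2, so the eigenspace has dimension 3 - 2 = 1: the geometric multiplicity is 1.

Since 1 < 2, A is not diagonalizable.

algebraic multiplicity 2, geometric multiplicity 1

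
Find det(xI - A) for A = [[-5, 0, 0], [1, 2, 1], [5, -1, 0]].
xI - A = [[x + 5, 0, 0], [-1, x - 2, -1], [-5, 1, x]].

Expanding det(xI - A) along the first row:
det(xI - A) = + (x + 5)·det([[x - 2, -1], [1, x]]) - (0)·det([[-1, -1], [-5, x]]) + (0)·det([[-1, x - 2], [-5, 1]]).

Evaluating gives χ_A(x) = x^3 + 3x^2 - 9x + 5 = (x - 1)^2(x + 5).

χ_A(x) = (x - 1)^2(x + 5)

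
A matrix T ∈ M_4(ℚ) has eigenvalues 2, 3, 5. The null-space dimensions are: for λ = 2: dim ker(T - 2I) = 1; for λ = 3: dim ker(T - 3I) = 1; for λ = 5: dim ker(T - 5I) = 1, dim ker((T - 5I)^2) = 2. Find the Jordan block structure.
Jordan blocks: (2, 1), (3, 1), (5, 2)

λ = 2: successive nullity increments [1] count blocks of size ≥ k; block sizes are [1].
λ = 3: successive nullity increments [1] count blocks of size ≥ k; block sizes are [1].
λ = 5: successive nullity increments [1, 1] count blocks of size ≥ k; block sizes are [2].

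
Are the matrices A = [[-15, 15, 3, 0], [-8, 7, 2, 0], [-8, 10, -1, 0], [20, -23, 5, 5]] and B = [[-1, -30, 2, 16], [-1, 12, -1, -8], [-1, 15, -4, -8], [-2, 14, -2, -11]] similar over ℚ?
Two matrices over a field are similar if and only if they have the same invariant factors.

Both A and B have characteristic polynomial (x - 5)(x + 3)^3 and minimal polynomial (x - 5)(x + 3)^2. Computing further, both have invariant factors x + 3, (x - 5)(x + 3)^2. Hence A and B are similar.

Yes.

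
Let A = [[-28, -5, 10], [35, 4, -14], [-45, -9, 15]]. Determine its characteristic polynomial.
χ_A(x) = (x + 3)^3

xI - A = [[x + 28, 5, -10], [-35, x - 4, 14], [45, 9, x - 15]].

Expanding det(xI - A) along the first row:
det(xI - A) = + (x + 28)·det([[x - 4, 14], [9, x - 15]]) - (5)·det([[-35, 14], [45, x - 15]]) + (-10)·det([[-35, x - 4], [45, 9]]).

Evaluating gives χ_A(x) = x^3 + 9x^2 + 27x + 27 = (x + 3)^3.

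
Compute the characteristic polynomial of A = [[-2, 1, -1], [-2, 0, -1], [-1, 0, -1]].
xI - A = [[x + 2, -1, 1], [2, x, 1], [1, 0, x + 1]].

Expanding det(xI - A) along the first row:
det(xI - A) = + (x + 2)·det([[x, 1], [0, x + 1]]) - (-1)·det([[2, 1], [1, x + 1]]) + (1)·det([[2, x], [1, 0]]).

Evaluating gives χ_A(x) = x^3 + 3x^2 + 3x + 1 = (x + 1)^3.

χ_A(x) = (x + 1)^3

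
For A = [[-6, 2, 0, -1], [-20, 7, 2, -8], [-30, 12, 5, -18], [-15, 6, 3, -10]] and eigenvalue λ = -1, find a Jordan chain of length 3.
We seek v_1 ∈ ker((A + I)^3) \ ker((A + I)^2), then set v_{i+1} = (A + I) v_i.

One such chain is v_1 = [[0, 0, 1, 0]]^T, v_2 = [[0, 2, 6, 3]]^T, v_3 = [[1, 4, 6, 3]]^T. Check: (A + I) v_3 = [[0, 0, 0, 0]]^T = 0.

v_1 = [[0, 0, 1, 0]]^T, v_2 = [[0, 2, 6, 3]]^T, v_3 = [[1, 4, 6, 3]]^T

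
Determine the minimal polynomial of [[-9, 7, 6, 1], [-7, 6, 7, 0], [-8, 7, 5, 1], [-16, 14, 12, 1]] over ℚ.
m_A(x) = (x - 6)(x + 1)^2

The characteristic polynomial factors as (x - 6)(x + 1)^3. The minimal polynomial is ∏(x - λ)^{k_λ} where k_λ is the size of the largest Jordan block at λ.

For λ = -1: rank(A + I) = 2, and the largest Jordan block has size 2 (the smallest k with rank((A + I)^k) = rank((A + I)^(k+1))).
For λ = 6: rank(A - 6I) = 3, and the largest Jordan block has size 1 (the smallest k with rank((A - 6I)^k) = rank((A - 6I)^(k+1))).

So m_A(x) = (x - 6)(x + 1)^2.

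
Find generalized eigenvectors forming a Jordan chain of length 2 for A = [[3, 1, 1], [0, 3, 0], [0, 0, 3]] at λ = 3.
v_1 = [[0, 1, 0]]^T, v_2 = [[1, 0, 0]]^T

We seek v_1 ∈ ker((A - 3I)^2) \ ker(A - 3I), then set v_{i+1} = (A - 3I) v_i.

One such chain is v_1 = [[0, 1, 0]]^T, v_2 = [[1, 0, 0]]^T. Check: (A - 3I) v_2 = [[0, 0, 0]]^T = 0.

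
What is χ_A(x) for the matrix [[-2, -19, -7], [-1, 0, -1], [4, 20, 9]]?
χ_A(x) = (x - 5)(x - 1)^2

xI - A = [[x + 2, 19, 7], [1, x, 1], [-4, -20, x - 9]].

Expanding det(xI - A) along the first row:
det(xI - A) = + (x + 2)·det([[x, 1], [-20, x - 9]]) - (19)·det([[1, 1], [-4, x - 9]]) + (7)·det([[1, x], [-4, -20]]).

Evaluating gives χ_A(x) = x^3 - 7x^2 + 11x - 5 = (x - 5)(x - 1)^2.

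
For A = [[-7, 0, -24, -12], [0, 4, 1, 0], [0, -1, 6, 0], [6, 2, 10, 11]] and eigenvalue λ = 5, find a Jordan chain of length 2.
We seek v_1 ∈ ker((A - 5I)^2) \ ker(A - 5I), then set v_{i+1} = (A - 5I) v_i.

One such chain is v_1 = [[0, 0, 1, -2]]^T, v_2 = [[0, 1, 1, -2]]^T. Check: (A - 5I) v_2 = [[0, 0, 0, 0]]^T = 0.

v_1 = [[0, 0, 1, -2]]^T, v_2 = [[0, 1, 1, -2]]^T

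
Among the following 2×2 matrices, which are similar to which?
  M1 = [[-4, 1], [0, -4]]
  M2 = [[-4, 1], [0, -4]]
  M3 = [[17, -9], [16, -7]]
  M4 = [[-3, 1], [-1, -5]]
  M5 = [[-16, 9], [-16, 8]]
2 classes: {M1, M2, M4, M5}, {M3}

Characteristic polynomials: χ_{M1} = (x + 4)^2, χ_{M2} = (x + 4)^2, χ_{M3} = (x - 5)^2, χ_{M4} = (x + 4)^2, χ_{M5} = (x + 4)^2.

{M1, M2, M4, M5}: invariant factors (x + 4)^2.

{M3}: invariant factors (x - 5)^2.

Matrices are similar if and only if their invariant-factor lists agree; the partition into similarity classes is {M1, M2, M4, M5}, {M3}.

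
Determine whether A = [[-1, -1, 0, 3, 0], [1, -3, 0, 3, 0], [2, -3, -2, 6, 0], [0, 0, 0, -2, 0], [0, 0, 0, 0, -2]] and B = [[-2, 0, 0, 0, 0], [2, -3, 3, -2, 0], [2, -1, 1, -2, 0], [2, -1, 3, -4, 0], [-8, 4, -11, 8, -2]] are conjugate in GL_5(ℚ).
Two matrices over a field are similar if and only if they have the same invariant factors.

Both A and B have characteristic polynomial (x + 2)^5 and minimal polynomial (x + 2)^3. Computing further, both have invariant factors x + 2, x + 2, (x + 2)^3. Hence A and B are similar.

Yes.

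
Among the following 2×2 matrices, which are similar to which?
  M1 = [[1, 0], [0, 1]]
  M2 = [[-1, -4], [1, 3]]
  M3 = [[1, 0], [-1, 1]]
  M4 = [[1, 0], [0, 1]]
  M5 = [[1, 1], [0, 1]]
2 classes: {M1, M4}, {M2, M3, M5}

Characteristic polynomials: χ_{M1} = (x - 1)^2, χ_{M2} = (x - 1)^2, χ_{M3} = (x - 1)^2, χ_{M4} = (x - 1)^2, χ_{M5} = (x - 1)^2.

{M1, M4}: invariant factors x - 1, x - 1.

{M2, M3, M5}: invariant factors (x - 1)^2.

Matrices are similar if and only if their invariant-factor lists agree; the partition into similarity classes is {M1, M4}, {M2, M3, M5}.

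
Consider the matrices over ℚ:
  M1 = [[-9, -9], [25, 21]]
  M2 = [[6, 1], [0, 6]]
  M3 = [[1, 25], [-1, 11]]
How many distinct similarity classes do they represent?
1 class: {M1, M2, M3}

Characteristic polynomials: χ_{M1} = (x - 6)^2, χ_{M2} = (x - 6)^2, χ_{M3} = (x - 6)^2.

{M1, M2, M3}: invariant factors (x - 6)^2.

Matrices are similar if and only if their invariant-factor lists agree; the partition into similarity classes is {M1, M2, M3}.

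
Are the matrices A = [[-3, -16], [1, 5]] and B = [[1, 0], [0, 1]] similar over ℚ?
Both have characteristic polynomial (x - 1)^2, but the minimal polynomial of A is (x - 1)^2 while the minimal polynomial of B is x - 1. The minimal polynomial is a similarity invariant, so A and B are not similar.

No.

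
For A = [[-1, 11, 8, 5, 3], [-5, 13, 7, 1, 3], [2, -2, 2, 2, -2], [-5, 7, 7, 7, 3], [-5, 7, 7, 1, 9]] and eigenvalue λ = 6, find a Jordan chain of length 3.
v_1 = [[3, 1, 1, 0, 0]]^T, v_2 = [[-2, -1, 0, -1, -1]]^T, v_3 = [[-5, -1, -2, -1, -1]]^T

We seek v_1 ∈ ker((A - 6I)^3) \ ker((A - 6I)^2), then set v_{i+1} = (A - 6I) v_i.

One such chain is v_1 = [[3, 1, 1, 0, 0]]^T, v_2 = [[-2, -1, 0, -1, -1]]^T, v_3 = [[-5, -1, -2, -1, -1]]^T. Check: (A - 6I) v_3 = [[0, 0, 0, 0, 0]]^T = 0.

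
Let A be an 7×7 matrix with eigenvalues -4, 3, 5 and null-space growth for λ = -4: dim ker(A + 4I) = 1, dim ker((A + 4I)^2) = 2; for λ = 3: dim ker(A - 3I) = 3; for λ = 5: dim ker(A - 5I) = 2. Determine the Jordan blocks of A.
λ = -4: successive nullity increments [1, 1] count blocks of size ≥ k; block sizes are [2].
λ = 3: successive nullity increments [3] count blocks of size ≥ k; block sizes are [1, 1, 1].
λ = 5: successive nullity increments [2] count blocks of size ≥ k; block sizes are [1, 1].

Jordan blocks: (-4, 2), (3, 1), (3, 1), (3, 1), (5, 1), (5, 1)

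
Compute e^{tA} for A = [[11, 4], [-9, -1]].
e^{tA} = [[(6*t + 1)*e^{5*t}, 4*t*e^{5*t}], [-9*t*e^{5*t}, (1 - 6*t)*e^{5*t}]]

A has Jordan form J = [[5, 1], [0, 5]] with A = PJP^{-1}, so e^{tA} = P e^{tJ} P^{-1}.

For a Jordan block J_k(λ), e^{tJ_k(λ)} = e^{λt} · (I + tN + t^2 N^2/2! + ... + t^{k-1} N^{k-1}/(k-1)!) where N is the nilpotent superdiagonal part.

Assembling the blocks and conjugating back gives the entries of e^{tA} as shown above.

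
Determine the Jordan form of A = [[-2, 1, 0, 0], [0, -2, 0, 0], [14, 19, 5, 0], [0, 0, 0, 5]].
J = [[-2, 1, 0, 0], [0, -2, 0, 0], [0, 0, 5, 0], [0, 0, 0, 5]]

The characteristic polynomial is det(xI - A) = (x - 5)^2(x + 2)^2, so the eigenvalues are -2 (algebraic multiplicity 2), 5 (algebraic multiplicity 2).

For λ = -2: rank(A + 2I) = 3, rank((A + 2I)^2) = 2. The eigenspace has dimension 4 - 3 = 1, so there is 1 Jordan block; the rank sequence gives block sizes [2].

For λ = 5: rank(A - 5I) = 2. The eigenspace has dimension 4 - 2 = 2, so there are 2 Jordan blocks; the rank sequence gives block sizes [1, 1].

Assembling the blocks gives the Jordan form J above.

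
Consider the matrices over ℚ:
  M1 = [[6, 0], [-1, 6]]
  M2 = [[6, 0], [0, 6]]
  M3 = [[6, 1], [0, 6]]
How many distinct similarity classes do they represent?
Characteristic polynomials: χ_{M1} = (x - 6)^2, χ_{M2} = (x - 6)^2, χ_{M3} = (x - 6)^2.

{M1, M3}: invariant factors (x - 6)^2.

{M2}: invariant factors x - 6, x - 6.

Matrices are similar if and only if their invariant-factor lists agree; the partition into similarity classes is {M1, M3}, {M2}.

2 classes: {M1, M3}, {M2}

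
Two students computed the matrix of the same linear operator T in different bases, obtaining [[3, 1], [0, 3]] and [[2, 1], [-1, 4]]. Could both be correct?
Two matrices over a field are similar if and only if they have the same invariant factors.

Both A and B have characteristic polynomial (x - 3)^2 and minimal polynomial (x - 3)^2. Computing further, both have invariant factors (x - 3)^2. Hence A and B are similar.

Yes.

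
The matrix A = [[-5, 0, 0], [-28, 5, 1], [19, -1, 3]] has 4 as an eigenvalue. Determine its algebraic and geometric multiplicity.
algebraic multiplicity 2, geometric multiplicity 1

The characteristic polynomial is (x - 4)^2(x + 5), so the factor x - 4 appears with exponent 2: the algebraic multiplicity is 2.

rank(A - 4I) = 2, so the eigenspace has dimension 3 - 2 = 1: the geometric multiplicity is 1.

Since 1 < 2, A is not diagonalizable.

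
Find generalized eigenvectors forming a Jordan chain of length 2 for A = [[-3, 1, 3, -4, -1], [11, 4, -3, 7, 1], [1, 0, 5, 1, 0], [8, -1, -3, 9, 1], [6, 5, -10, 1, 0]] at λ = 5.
We seek v_1 ∈ ker((A - 5I)^2) \ ker(A - 5I), then set v_{i+1} = (A - 5I) v_i.

One such chain is v_1 = [[0, 4, 1, 1, 2]]^T, v_2 = [[1, 2, 1, -1, 1]]^T. Check: (A - 5I) v_2 = [[0, 0, 0, 0, 0]]^T = 0.

v_1 = [[0, 4, 1, 1, 2]]^T, v_2 = [[1, 2, 1, -1, 1]]^T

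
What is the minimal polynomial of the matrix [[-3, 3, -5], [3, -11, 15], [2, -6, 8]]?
The characteristic polynomial factors as (x + 2)^3. The minimal polynomial is ∏(x - λ)^{k_λ} where k_λ is the size of the largest Jordan block at λ.

For λ = -2: rank(A + 2I) = 1, and the largest Jordan block has size 2 (the smallest k with rank((A + 2I)^k) = rank((A + 2I)^(k+1))).

So m_A(x) = (x + 2)^2.

m_A(x) = (x + 2)^2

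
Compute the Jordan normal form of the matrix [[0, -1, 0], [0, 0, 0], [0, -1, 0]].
The characteristic polynomial is det(xI - A) = x^3, so the eigenvalues are 0 (algebraic multiplicity 3).

For λ = 0: rank(A) = 1, rank(A^2) = 0. The eigenspace has dimension 3 - 1 = 2, so there are 2 Jordan blocks; the rank sequence gives block sizes [2, 1].

Assembling the blocks gives the Jordan form J above.

J = [[0, 1, 0], [0, 0, 0], [0, 0, 0]]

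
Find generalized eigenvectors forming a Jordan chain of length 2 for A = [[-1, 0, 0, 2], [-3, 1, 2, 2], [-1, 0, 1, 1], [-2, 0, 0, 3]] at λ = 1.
v_1 = [[1, 1, 0, 0]]^T, v_2 = [[-2, -3, -1, -2]]^T

We seek v_1 ∈ ker((A - I)^2) \ ker(A - I), then set v_{i+1} = (A - I) v_i.

One such chain is v_1 = [[1, 1, 0, 0]]^T, v_2 = [[-2, -3, -1, -2]]^T. Check: (A - I) v_2 = [[0, 0, 0, 0]]^T = 0.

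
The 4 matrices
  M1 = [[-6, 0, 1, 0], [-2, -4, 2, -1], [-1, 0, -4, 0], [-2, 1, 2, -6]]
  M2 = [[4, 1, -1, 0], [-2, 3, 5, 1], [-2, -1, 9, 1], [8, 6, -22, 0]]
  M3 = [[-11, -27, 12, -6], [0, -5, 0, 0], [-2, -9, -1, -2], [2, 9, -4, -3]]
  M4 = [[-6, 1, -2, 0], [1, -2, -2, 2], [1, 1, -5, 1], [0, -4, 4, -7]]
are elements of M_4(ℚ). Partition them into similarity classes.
Characteristic polynomials: χ_{M1} = (x + 5)^4, χ_{M2} = (x - 4)^4, χ_{M3} = (x + 5)^4, χ_{M4} = (x + 5)^4.

{M1, M4}: invariant factors (x + 5)^2, (x + 5)^2.

{M2}: invariant factors (x - 4)^2, (x - 4)^2.

{M3}: invariant factors x + 5, x + 5, (x + 5)^2.

Matrices are similar if and only if their invariant-factor lists agree; the partition into similarity classes is {M1, M4}, {M2}, {M3}.

3 classes: {M1, M4}, {M2}, {M3}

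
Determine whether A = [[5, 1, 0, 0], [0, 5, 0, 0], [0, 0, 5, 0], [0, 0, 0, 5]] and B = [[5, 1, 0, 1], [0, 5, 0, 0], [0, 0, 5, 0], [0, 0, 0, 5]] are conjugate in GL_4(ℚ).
Yes.

Two matrices over a field are similar if and only if they have the same invariant factors.

Both A and B have characteristic polynomial (x - 5)^4 and minimal polynomial (x - 5)^2. Computing further, both have invariant factors x - 5, x - 5, (x - 5)^2. Hence A and B are similar.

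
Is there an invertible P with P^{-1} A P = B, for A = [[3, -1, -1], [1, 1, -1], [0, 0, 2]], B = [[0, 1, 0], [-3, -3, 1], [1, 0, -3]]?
No.

trace(A) = 6 but trace(B) = -6. The trace is a similarity invariant, so A and B are not similar.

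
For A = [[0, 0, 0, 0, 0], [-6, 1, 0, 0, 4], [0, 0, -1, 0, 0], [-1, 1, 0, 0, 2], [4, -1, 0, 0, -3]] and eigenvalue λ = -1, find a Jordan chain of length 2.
We seek v_1 ∈ ker((A + I)^2) \ ker(A + I), then set v_{i+1} = (A + I) v_i.

One such chain is v_1 = [[0, 1, -1, -1, 0]]^T, v_2 = [[0, 2, 0, 0, -1]]^T. Check: (A + I) v_2 = [[0, 0, 0, 0, 0]]^T = 0.

v_1 = [[0, 1, -1, -1, 0]]^T, v_2 = [[0, 2, 0, 0, -1]]^T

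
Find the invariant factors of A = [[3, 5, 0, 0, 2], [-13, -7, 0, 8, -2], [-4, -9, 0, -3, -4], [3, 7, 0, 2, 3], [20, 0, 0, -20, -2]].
x^3(x + 2)^2

The Jordan structure of A has elementary divisors (x + 2)^2, x^3. Arranging the block sizes at each eigenvalue in decreasing order and taking row products gives the invariant factors.

Invariant factors (smallest first, each dividing the next): x^3(x + 2)^2.

Check: the last factor x^3(x + 2)^2 is the minimal polynomial, and the product x^3(x + 2)^2 is the characteristic polynomial.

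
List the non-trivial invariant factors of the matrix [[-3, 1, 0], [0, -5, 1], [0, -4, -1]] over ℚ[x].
(x + 3)^3

The Jordan structure of A has elementary divisors (x + 3)^3. Arranging the block sizes at each eigenvalue in decreasing order and taking row products gives the invariant factors.

Invariant factors (smallest first, each dividing the next): (x + 3)^3.

Check: the last factor (x + 3)^3 is the minimal polynomial, and the product (x + 3)^3 is the characteristic polynomial.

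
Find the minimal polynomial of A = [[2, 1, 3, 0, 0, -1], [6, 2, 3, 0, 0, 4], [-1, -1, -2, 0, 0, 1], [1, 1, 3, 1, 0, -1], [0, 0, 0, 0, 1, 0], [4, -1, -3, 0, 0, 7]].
m_A(x) = (x - 6)(x - 1)^2

The characteristic polynomial factors as (x - 6)(x - 1)^5. The minimal polynomial is ∏(x - λ)^{k_λ} where k_λ is the size of the largest Jordan block at λ.

For λ = 1: rank(A - I) = 2, and the largest Jordan block has size 2 (the smallest k with rank((A - I)^k) = rank((A - I)^(k+1))).
For λ = 6: rank(A - 6I) = 5, and the largest Jordan block has size 1 (the smallest k with rank((A - 6I)^k) = rank((A - 6I)^(k+1))).

So m_A(x) = (x - 6)(x - 1)^2.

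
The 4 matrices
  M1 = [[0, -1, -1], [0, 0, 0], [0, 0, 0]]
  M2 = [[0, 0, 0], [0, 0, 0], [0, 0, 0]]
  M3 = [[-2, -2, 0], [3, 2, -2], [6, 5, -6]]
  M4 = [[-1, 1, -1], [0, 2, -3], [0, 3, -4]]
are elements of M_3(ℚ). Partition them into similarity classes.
Characteristic polynomials: χ_{M1} = x^3, χ_{M2} = x^3, χ_{M3} = (x + 2)^3, χ_{M4} = (x + 1)^3.

{M1}: invariant factors x, x^2.

{M2}: invariant factors x, x, x.

{M3}: invariant factors (x + 2)^3.

{M4}: invariant factors x + 1, (x + 1)^2.

Matrices are similar if and only if their invariant-factor lists agree; the partition into similarity classes is {M1}, {M2}, {M3}, {M4}.

4 classes: {M1}, {M2}, {M3}, {M4}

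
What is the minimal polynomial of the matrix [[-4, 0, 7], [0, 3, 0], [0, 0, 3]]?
m_A(x) = (x - 3)(x + 4)

The characteristic polynomial factors as (x - 3)^2(x + 4). The minimal polynomial is ∏(x - λ)^{k_λ} where k_λ is the size of the largest Jordan block at λ.

For λ = -4: rank(A + 4I) = 2, and the largest Jordan block has size 1 (the smallest k with rank((A + 4I)^k) = rank((A + 4I)^(k+1))).
For λ = 3: rank(A - 3I) = 1, and the largest Jordan block has size 1 (the smallest k with rank((A - 3I)^k) = rank((A - 3I)^(k+1))).

So m_A(x) = (x - 3)(x + 4).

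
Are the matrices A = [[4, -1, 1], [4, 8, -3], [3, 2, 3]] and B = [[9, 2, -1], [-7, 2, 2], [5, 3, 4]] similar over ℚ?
Two matrices over a field are similar if and only if they have the same invariant factors.

Both A and B have characteristic polynomial (x - 5)^3 and minimal polynomial (x - 5)^3. Computing further, both have invariant factors (x - 5)^3. Hence A and B are similar.

Yes.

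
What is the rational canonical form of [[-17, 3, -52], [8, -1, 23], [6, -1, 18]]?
R = [[0, 0, 1], [1, 0, -4], [0, 1, 0]]

The invariant factors of A (the non-unit diagonal entries of the Smith normal form of xI - A over ℚ[x]) are x^3 + 4x - 1, each dividing the next. The characteristic polynomial is their product, x^3 + 4x - 1.

The rational canonical form is the block-diagonal matrix of companion matrices C(f_i):
R = [[0, 0, 1], [1, 0, -4], [0, 1, 0]].

Note the characteristic polynomial does not split into linear factors over ℚ, so A has no Jordan form over ℚ; the rational canonical form exists over any field.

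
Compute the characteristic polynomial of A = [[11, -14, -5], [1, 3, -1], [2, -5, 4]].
xI - A = [[x - 11, 14, 5], [-1, x - 3, 1], [-2, 5, x - 4]].

Expanding det(xI - A) along the first row:
det(xI - A) = + (x - 11)·det([[x - 3, 1], [5, x - 4]]) - (14)·det([[-1, 1], [-2, x - 4]]) + (5)·det([[-1, x - 3], [-2, 5]]).

Evaluating gives χ_A(x) = x^3 - 18x^2 + 108x - 216 = (x - 6)^3.

χ_A(x) = (x - 6)^3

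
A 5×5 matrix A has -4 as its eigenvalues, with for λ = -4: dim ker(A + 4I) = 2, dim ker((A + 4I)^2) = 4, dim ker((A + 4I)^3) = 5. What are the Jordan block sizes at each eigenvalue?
Jordan blocks: (-4, 3), (-4, 2)

λ = -4: successive nullity increments [2, 2, 1] count blocks of size ≥ k; block sizes are [3, 2].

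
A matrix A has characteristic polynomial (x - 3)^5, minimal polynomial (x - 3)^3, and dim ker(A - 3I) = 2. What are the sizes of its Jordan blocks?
Jordan blocks: (3, 3), (3, 2)

λ = 3: algebraic multiplicity 5 (exponent in χ_A), largest block size 3 (exponent in m_A), 2 blocks (geometric multiplicity). These force block sizes [3, 2].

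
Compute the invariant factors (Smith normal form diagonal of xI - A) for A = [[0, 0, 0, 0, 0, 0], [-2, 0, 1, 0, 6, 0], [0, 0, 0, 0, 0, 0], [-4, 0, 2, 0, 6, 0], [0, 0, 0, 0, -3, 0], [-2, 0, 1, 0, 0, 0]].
x, x, x, x^2(x + 3)

The Jordan structure of A has elementary divisors (x + 3), x^2, x, x, x. Arranging the block sizes at each eigenvalue in decreasing order and taking row products gives the invariant factors.

Invariant factors (smallest first, each dividing the next): x, x, x, x^2(x + 3).

Check: the last factor x^2(x + 3) is the minimal polynomial, and the product x^5(x + 3) is the characteristic polynomial.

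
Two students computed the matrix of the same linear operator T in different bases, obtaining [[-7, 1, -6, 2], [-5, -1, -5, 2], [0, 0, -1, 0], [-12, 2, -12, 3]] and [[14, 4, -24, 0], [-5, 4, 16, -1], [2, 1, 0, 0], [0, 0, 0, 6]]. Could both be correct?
trace(A) = -6 but trace(B) = 24. The trace is a similarity invariant, so A and B are not similar.

No.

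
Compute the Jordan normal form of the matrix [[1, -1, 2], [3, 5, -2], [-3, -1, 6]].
The characteristic polynomial is det(xI - A) = (x - 4)^3, so the eigenvalues are 4 (algebraic multiplicity 3).

For λ = 4: rank(A - 4I) = 1, rank((A - 4I)^2) = 0. The eigenspace has dimension 3 - 1 = 2, so there are 2 Jordan blocks; the rank sequence gives block sizes [2, 1].

Assembling the blocks gives the Jordan form J above.

J = [[4, 1, 0], [0, 4, 0], [0, 0, 4]]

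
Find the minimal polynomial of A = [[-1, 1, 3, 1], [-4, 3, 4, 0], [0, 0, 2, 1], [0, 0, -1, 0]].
m_A(x) = (x - 1)^2

The characteristic polynomial factors as (x - 1)^4. The minimal polynomial is ∏(x - λ)^{k_λ} where k_λ is the size of the largest Jordan block at λ.

For λ = 1: rank(A - I) = 2, and the largest Jordan block has size 2 (the smallest k with rank((A - I)^k) = rank((A - I)^(k+1))).

So m_A(x) = (x - 1)^2.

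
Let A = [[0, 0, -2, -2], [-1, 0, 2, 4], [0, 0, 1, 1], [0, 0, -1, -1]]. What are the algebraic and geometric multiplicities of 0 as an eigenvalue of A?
The characteristic polynomial is x^4, so the factor x appears with exponent 4: the algebraic multiplicity is 4.

rank(A) = 2, so the eigenspace has dimension 4 - 2 = 2: the geometric multiplicity is 2.

Since 2 < 4, A is not diagonalizable.

algebraic multiplicity 4, geometric multiplicity 2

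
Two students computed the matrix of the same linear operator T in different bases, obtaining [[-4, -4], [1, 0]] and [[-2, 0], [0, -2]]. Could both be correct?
No.

Both have characteristic polynomial (x + 2)^2, but the minimal polynomial of A is (x + 2)^2 while the minimal polynomial of B is x + 2. The minimal polynomial is a similarity invariant, so A and B are not similar.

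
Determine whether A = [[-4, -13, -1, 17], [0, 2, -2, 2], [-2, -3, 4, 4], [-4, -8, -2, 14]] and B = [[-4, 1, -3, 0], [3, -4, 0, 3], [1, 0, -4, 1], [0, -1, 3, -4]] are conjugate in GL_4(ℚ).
No.

trace(A) = 16 but trace(B) = -16. The trace is a similarity invariant, so A and B are not similar.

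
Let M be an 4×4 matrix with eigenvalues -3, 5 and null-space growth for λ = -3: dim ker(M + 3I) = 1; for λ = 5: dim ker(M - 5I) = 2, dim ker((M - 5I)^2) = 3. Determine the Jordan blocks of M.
Jordan blocks: (-3, 1), (5, 2), (5, 1)

λ = -3: successive nullity increments [1] count blocks of size ≥ k; block sizes are [1].
λ = 5: successive nullity increments [2, 1] count blocks of size ≥ k; block sizes are [2, 1].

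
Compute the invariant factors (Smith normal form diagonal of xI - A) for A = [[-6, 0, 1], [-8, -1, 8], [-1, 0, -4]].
The Jordan structure of A has elementary divisors (x + 5)^2, (x + 1). Arranging the block sizes at each eigenvalue in decreasing order and taking row products gives the invariant factors.

Invariant factors (smallest first, each dividing the next): (x + 1)(x + 5)^2.

Check: the last factor (x + 1)(x + 5)^2 is the minimal polynomial, and the product (x + 1)(x + 5)^2 is the characteristic polynomial.

(x + 1)(x + 5)^2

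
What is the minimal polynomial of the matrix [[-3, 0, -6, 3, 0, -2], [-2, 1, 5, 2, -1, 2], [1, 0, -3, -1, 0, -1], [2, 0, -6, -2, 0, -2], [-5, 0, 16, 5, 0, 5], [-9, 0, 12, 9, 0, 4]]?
The characteristic polynomial factors as x^3(x - 1)^2(x + 5). The minimal polynomial is ∏(x - λ)^{k_λ} where k_λ is the size of the largest Jordan block at λ.

For λ = -5: rank(A + 5I) = 5, and the largest Jordan block has size 1 (the smallest k with rank((A + 5I)^k) = rank((A + 5I)^(k+1))).
For λ = 0: rank(A) = 4, and the largest Jordan block has size 2 (the smallest k with rank(A^k) = rank(A^(k+1))).
For λ = 1: rank(A - I) = 5, and the largest Jordan block has size 2 (the smallest k with rank((A - I)^k) = rank((A - I)^(k+1))).

So m_A(x) = x^2(x - 1)^2(x + 5).

m_A(x) = x^2(x - 1)^2(x + 5)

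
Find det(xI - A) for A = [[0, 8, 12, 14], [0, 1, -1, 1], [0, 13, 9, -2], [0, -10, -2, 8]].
χ_A(x) = x(x - 6)^3

xI - A = [[x, -8, -12, -14], [0, x - 1, 1, -1], [0, -13, x - 9, 2], [0, 10, 2, x - 8]].

Expanding det(xI - A) along the first row:
det(xI - A) = + (x)·det([[x - 1, 1, -1], [-13, x - 9, 2], [10, 2, x - 8]]) - (-8)·det([[0, 1, -1], [0, x - 9, 2], [0, 2, x - 8]]) + (-12)·det([[0, x - 1, -1], [0, -13, 2], [0, 10, x - 8]]) - (-14)·det([[0, x - 1, 1], [0, -13, x - 9], [0, 10, 2]]).

Evaluating gives χ_A(x) = x^4 - 18x^3 + 108x^2 - 216x = x(x - 6)^3.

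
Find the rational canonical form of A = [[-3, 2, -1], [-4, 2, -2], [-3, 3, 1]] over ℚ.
The invariant factors of A (the non-unit diagonal entries of the Smith normal form of xI - A over ℚ[x]) are x^3 + 4x - 2, each dividing the next. The characteristic polynomial is their product, x^3 + 4x - 2.

The rational canonical form is the block-diagonal matrix of companion matrices C(f_i):
R = [[0, 0, 2], [1, 0, -4], [0, 1, 0]].

Note the characteristic polynomial does not split into linear factors over ℚ, so A has no Jordan form over ℚ; the rational canonical form exists over any field.

R = [[0, 0, 2], [1, 0, -4], [0, 1, 0]]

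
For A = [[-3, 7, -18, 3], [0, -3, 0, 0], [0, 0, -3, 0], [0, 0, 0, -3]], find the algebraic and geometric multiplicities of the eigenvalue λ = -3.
algebraic multiplicity 4, geometric multiplicity 3

The characteristic polynomial is (x + 3)^4, so the factor x + 3 appears with exponent 4: the algebraic multiplicity is 4.

rank(A + 3I) = 1, so the eigenspace has dimension 4 - 1 = 3: the geometric multiplicity is 3.

Since 3 < 4, A is not diagonalizable.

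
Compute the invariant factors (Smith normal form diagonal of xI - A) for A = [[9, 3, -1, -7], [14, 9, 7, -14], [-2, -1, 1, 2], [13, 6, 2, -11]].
x - 2, (x - 2)^3

The Jordan structure of A has elementary divisors (x - 2)^3, (x - 2). Arranging the block sizes at each eigenvalue in decreasing order and taking row products gives the invariant factors.

Invariant factors (smallest first, each dividing the next): x - 2, (x - 2)^3.

Check: the last factor (x - 2)^3 is the minimal polynomial, and the product (x - 2)^4 is the characteristic polynomial.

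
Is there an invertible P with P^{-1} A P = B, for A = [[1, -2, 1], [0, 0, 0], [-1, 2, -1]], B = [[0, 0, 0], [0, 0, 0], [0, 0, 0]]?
Both have characteristic polynomial x^3, but the minimal polynomial of A is x^2 while the minimal polynomial of B is x. The minimal polynomial is a similarity invariant, so A and B are not similar.

No.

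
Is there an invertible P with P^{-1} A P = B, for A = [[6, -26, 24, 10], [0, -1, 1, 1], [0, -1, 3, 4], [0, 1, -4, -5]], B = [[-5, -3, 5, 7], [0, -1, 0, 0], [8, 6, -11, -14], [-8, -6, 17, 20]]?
Both have characteristic polynomial (x - 6)(x + 1)^3, but the minimal polynomial of A is (x - 6)(x + 1)^3 while the minimal polynomial of B is (x - 6)(x + 1)^2. The minimal polynomial is a similarity invariant, so A and B are not similar.

No.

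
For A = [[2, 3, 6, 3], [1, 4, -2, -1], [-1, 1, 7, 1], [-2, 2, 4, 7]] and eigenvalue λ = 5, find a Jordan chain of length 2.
We seek v_1 ∈ ker((A - 5I)^2) \ ker(A - 5I), then set v_{i+1} = (A - 5I) v_i.

One such chain is v_1 = [[0, 1, 0, 0]]^T, v_2 = [[3, -1, 1, 2]]^T. Check: (A - 5I) v_2 = [[0, 0, 0, 0]]^T = 0.

v_1 = [[0, 1, 0, 0]]^T, v_2 = [[3, -1, 1, 2]]^T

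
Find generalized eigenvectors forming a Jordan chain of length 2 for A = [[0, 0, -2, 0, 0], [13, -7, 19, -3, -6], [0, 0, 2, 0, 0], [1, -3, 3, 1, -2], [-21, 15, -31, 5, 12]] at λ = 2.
v_1 = [[0, 0, 0, -1, 0]]^T, v_2 = [[0, 3, 0, 1, -5]]^T

We seek v_1 ∈ ker((A - 2I)^2) \ ker(A - 2I), then set v_{i+1} = (A - 2I) v_i.

One such chain is v_1 = [[0, 0, 0, -1, 0]]^T, v_2 = [[0, 3, 0, 1, -5]]^T. Check: (A - 2I) v_2 = [[0, 0, 0, 0, 0]]^T = 0.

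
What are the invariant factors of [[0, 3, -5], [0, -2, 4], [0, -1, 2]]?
x^3

The Jordan structure of A has elementary divisors x^3. Arranging the block sizes at each eigenvalue in decreasing order and taking row products gives the invariant factors.

Invariant factors (smallest first, each dividing the next): x^3.

Check: the last factor x^3 is the minimal polynomial, and the product x^3 is the characteristic polynomial.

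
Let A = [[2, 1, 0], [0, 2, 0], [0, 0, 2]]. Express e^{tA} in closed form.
e^{tA} = [[e^{2*t}, t*e^{2*t}, 0], [0, e^{2*t}, 0], [0, 0, e^{2*t}]]

A has Jordan form J = [[2, 1, 0], [0, 2, 0], [0, 0, 2]] with A = PJP^{-1}, so e^{tA} = P e^{tJ} P^{-1}.

For a Jordan block J_k(λ), e^{tJ_k(λ)} = e^{λt} · (I + tN + t^2 N^2/2! + ... + t^{k-1} N^{k-1}/(k-1)!) where N is the nilpotent superdiagonal part.

Assembling the blocks and conjugating back gives the entries of e^{tA} as shown above.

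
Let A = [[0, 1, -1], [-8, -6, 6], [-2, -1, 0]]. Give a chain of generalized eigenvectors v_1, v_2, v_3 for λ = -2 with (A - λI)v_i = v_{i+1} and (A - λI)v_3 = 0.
v_1 = [[0, 1, 1]]^T, v_2 = [[0, 2, 1]]^T, v_3 = [[1, -2, 0]]^T

We seek v_1 ∈ ker((A + 2I)^3) \ ker((A + 2I)^2), then set v_{i+1} = (A + 2I) v_i.

One such chain is v_1 = [[0, 1, 1]]^T, v_2 = [[0, 2, 1]]^T, v_3 = [[1, -2, 0]]^T. Check: (A + 2I) v_3 = [[0, 0, 0]]^T = 0.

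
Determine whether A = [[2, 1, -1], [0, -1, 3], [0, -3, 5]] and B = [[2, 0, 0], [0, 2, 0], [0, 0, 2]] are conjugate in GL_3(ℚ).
No.

Both have characteristic polynomial (x - 2)^3, but the minimal polynomial of A is (x - 2)^2 while the minimal polynomial of B is x - 2. The minimal polynomial is a similarity invariant, so A and B are not similar.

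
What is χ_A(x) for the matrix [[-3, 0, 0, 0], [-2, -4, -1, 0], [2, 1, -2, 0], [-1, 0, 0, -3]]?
xI - A = [[x + 3, 0, 0, 0], [2, x + 4, 1, 0], [-2, -1, x + 2, 0], [1, 0, 0, x + 3]].

Expanding det(xI - A) along the first row:
det(xI - A) = + (x + 3)·det([[x + 4, 1, 0], [-1, x + 2, 0], [0, 0, x + 3]]) - (0)·det([[2, 1, 0], [-2, x + 2, 0], [1, 0, x + 3]]) + (0)·det([[2, x + 4, 0], [-2, -1, 0], [1, 0, x + 3]]) - (0)·det([[2, x + 4, 1], [-2, -1, x + 2], [1, 0, 0]]).

Evaluating gives χ_A(x) = x^4 + 12x^3 + 54x^2 + 108x + 81 = (x + 3)^4.

χ_A(x) = (x + 3)^4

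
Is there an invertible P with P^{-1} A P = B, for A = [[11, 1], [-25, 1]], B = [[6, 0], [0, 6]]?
No.

Both have characteristic polynomial (x - 6)^2, but the minimal polynomial of A is (x - 6)^2 while the minimal polynomial of B is x - 6. The minimal polynomial is a similarity invariant, so A and B are not similar.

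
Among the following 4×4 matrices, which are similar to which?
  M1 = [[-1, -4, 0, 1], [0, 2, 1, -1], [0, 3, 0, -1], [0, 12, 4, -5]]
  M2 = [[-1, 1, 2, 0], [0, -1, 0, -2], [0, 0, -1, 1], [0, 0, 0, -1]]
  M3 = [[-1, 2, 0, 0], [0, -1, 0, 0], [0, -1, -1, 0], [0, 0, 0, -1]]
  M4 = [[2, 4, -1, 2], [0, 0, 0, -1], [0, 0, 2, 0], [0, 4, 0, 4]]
3 classes: {M1, M2}, {M3}, {M4}

Characteristic polynomials: χ_{M1} = (x + 1)^4, χ_{M2} = (x + 1)^4, χ_{M3} = (x + 1)^4, χ_{M4} = (x - 2)^4.

{M1, M2}: invariant factors (x + 1)^2, (x + 1)^2.

{M3}: invariant factors x + 1, x + 1, (x + 1)^2.

{M4}: invariant factors (x - 2)^2, (x - 2)^2.

Matrices are similar if and only if their invariant-factor lists agree; the partition into similarity classes is {M1, M2}, {M3}, {M4}.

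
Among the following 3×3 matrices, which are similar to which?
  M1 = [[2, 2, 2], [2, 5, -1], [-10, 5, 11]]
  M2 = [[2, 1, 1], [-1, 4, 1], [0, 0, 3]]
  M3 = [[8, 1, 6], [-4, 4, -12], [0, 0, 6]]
2 classes: {M1, M3}, {M2}

Characteristic polynomials: χ_{M1} = (x - 6)^3, χ_{M2} = (x - 3)^3, χ_{M3} = (x - 6)^3.

{M1, M3}: invariant factors x - 6, (x - 6)^2.

{M2}: invariant factors x - 3, (x - 3)^2.

Matrices are similar if and only if their invariant-factor lists agree; the partition into similarity classes is {M1, M3}, {M2}.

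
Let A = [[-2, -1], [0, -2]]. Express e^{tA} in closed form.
A has Jordan form J = [[-2, 1], [0, -2]] with A = PJP^{-1}, so e^{tA} = P e^{tJ} P^{-1}.

For a Jordan block J_k(λ), e^{tJ_k(λ)} = e^{λt} · (I + tN + t^2 N^2/2! + ... + t^{k-1} N^{k-1}/(k-1)!) where N is the nilpotent superdiagonal part.

Assembling the blocks and conjugating back gives the entries of e^{tA} as shown above.

e^{tA} = [[e^{-2*t}, -t*e^{-2*t}], [0, e^{-2*t}]]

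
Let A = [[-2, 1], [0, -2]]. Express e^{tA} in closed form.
A has Jordan form J = [[-2, 1], [0, -2]] with A = PJP^{-1}, so e^{tA} = P e^{tJ} P^{-1}.

For a Jordan block J_k(λ), e^{tJ_k(λ)} = e^{λt} · (I + tN + t^2 N^2/2! + ... + t^{k-1} N^{k-1}/(k-1)!) where N is the nilpotent superdiagonal part.

Assembling the blocks and conjugating back gives the entries of e^{tA} as shown above.

e^{tA} = [[e^{-2*t}, t*e^{-2*t}], [0, e^{-2*t}]]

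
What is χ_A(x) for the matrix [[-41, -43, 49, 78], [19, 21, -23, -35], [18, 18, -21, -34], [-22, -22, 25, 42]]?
χ_A(x) = (x - 2)^3(x + 5)

xI - A = [[x + 41, 43, -49, -78], [-19, x - 21, 23, 35], [-18, -18, x + 21, 34], [22, 22, -25, x - 42]].

Expanding det(xI - A) along the first row:
det(xI - A) = + (x + 41)·det([[x - 21, 23, 35], [-18, x + 21, 34], [22, -25, x - 42]]) - (43)·det([[-19, 23, 35], [-18, x + 21, 34], [22, -25, x - 42]]) + (-49)·det([[-19, x - 21, 35], [-18, -18, 34], [22, 22, x - 42]]) - (-78)·det([[-19, x - 21, 23], [-18, -18, x + 21], [22, 22, -25]]).

Evaluating gives χ_A(x) = x^4 - x^3 - 18x^2 + 52x - 40 = (x - 2)^3(x + 5).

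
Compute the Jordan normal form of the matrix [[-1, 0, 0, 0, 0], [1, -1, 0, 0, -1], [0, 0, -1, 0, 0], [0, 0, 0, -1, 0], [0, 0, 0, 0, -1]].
J = [[-1, 1, 0, 0, 0], [0, -1, 0, 0, 0], [0, 0, -1, 0, 0], [0, 0, 0, -1, 0], [0, 0, 0, 0, -1]]

The characteristic polynomial is det(xI - A) = (x + 1)^5, so the eigenvalues are -1 (algebraic multiplicity 5).

For λ = -1: rank(A + I) = 1, rank((A + I)^2) = 0. The eigenspace has dimension 5 - 1 = 4, so there are 4 Jordan blocks; the rank sequence gives block sizes [2, 1, 1, 1].

Assembling the blocks gives the Jordan form J above.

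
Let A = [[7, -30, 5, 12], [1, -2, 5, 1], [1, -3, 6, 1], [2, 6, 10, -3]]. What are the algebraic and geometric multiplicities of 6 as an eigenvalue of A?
algebraic multiplicity 2, geometric multiplicity 1

The characteristic polynomial is (x - 6)^2(x - 1)(x + 5), so the factor x - 6 appears with exponent 2: the algebraic multiplicity is 2.

rank(A - 6I) = 3, so the eigenspace has dimension 4 - 3 = 1: the geometric multiplicity is 1.

Since 1 < 2, A is not diagonalizable.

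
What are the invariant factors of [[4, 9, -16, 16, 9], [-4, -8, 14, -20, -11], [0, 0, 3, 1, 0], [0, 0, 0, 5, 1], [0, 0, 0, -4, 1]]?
The Jordan structure of A has elementary divisors (x + 2)^2, (x - 3)^3. Arranging the block sizes at each eigenvalue in decreasing order and taking row products gives the invariant factors.

Invariant factors (smallest first, each dividing the next): (x - 3)^3(x + 2)^2.

Check: the last factor (x - 3)^3(x + 2)^2 is the minimal polynomial, and the product (x - 3)^3(x + 2)^2 is the characteristic polynomial.

(x - 3)^3(x + 2)^2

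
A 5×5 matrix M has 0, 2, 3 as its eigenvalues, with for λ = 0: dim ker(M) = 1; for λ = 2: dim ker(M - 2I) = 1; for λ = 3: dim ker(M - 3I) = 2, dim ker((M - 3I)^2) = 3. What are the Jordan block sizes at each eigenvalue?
Jordan blocks: (0, 1), (2, 1), (3, 2), (3, 1)

λ = 0: successive nullity increments [1] count blocks of size ≥ k; block sizes are [1].
λ = 2: successive nullity increments [1] count blocks of size ≥ k; block sizes are [1].
λ = 3: successive nullity increments [2, 1] count blocks of size ≥ k; block sizes are [2, 1].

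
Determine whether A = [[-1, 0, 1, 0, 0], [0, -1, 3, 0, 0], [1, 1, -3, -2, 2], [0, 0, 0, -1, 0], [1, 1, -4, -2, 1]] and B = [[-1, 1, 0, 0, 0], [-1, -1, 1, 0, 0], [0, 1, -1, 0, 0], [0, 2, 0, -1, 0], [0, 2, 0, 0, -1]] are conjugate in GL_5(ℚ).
Yes.

Two matrices over a field are similar if and only if they have the same invariant factors.

Both A and B have characteristic polynomial (x + 1)^5 and minimal polynomial (x + 1)^3. Computing further, both have invariant factors x + 1, x + 1, (x + 1)^3. Hence A and B are similar.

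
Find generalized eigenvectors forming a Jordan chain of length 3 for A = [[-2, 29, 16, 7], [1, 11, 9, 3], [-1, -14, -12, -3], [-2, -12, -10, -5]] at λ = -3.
v_1 = [[-6, -2, 3, 2]]^T, v_2 = [[-2, -1, 1, 2]]^T, v_3 = [[-1, -1, 1, 2]]^T

We seek v_1 ∈ ker((A + 3I)^3) \ ker((A + 3I)^2), then set v_{i+1} = (A + 3I) v_i.

One such chain is v_1 = [[-6, -2, 3, 2]]^T, v_2 = [[-2, -1, 1, 2]]^T, v_3 = [[-1, -1, 1, 2]]^T. Check: (A + 3I) v_3 = [[0, 0, 0, 0]]^T = 0.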